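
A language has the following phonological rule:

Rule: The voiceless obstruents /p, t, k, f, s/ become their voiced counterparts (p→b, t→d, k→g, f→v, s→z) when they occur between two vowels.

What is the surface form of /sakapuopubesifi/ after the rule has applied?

Scanning /sakapuopubesifi/: /s/ at position 1 is not in the conditioning environment; /k/ is a voiceless obstruent between vowels /a/ and /a/, so it voices to [g]; /p/ is a voiceless obstruent between vowels /a/ and /u/, so it voices to [b]; /p/ is a voiceless obstruent between vowels /o/ and /u/, so it voices to [b]; /s/ is a voiceless obstruent between vowels /e/ and /i/, so it voices to [z]; /f/ is a voiceless obstruent between vowels /i/ and /i/, so it voices to [v].
Result: [sagabuobubezivi].

sagabuobubezivi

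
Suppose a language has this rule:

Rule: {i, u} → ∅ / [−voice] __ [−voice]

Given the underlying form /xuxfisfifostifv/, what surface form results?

xxfsffostfv

/u/ is a high vowel flanked by voiceless consonants /x/ and /x/, so it deletes.
/i/ is a high vowel flanked by voiceless consonants /f/ and /s/, so it deletes.
/i/ is a high vowel flanked by voiceless consonants /f/ and /f/, so it deletes.
/i/ is a high vowel flanked by voiceless consonants /t/ and /f/, so it deletes.
Surface form: [xxfsffostfv].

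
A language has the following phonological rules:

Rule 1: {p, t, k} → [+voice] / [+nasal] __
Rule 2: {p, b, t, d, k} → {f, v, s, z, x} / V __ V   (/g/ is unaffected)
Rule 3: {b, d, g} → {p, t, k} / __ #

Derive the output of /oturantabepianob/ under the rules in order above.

Rule 1 (post-nasal voicing): /t/ is a voiceless stop immediately after the nasal /n/, so it voices to [d]. /oturantabepianob/ → oturandabepianob.
Rule 2 (intervocalic spirantization): /t/ is a stop between vowels /o/ and /u/, so it spirantizes to the fricative [s]. /b/ is a stop between vowels /a/ and /e/, so it spirantizes to the fricative [v]. /p/ is a stop between vowels /e/ and /i/, so it spirantizes to the fricative [f]. /oturandabepianob/ → osurandavefianob.
Rule 3 (final devoicing): /b/ is a voiced stop in word-final position, so it devoices to [p]. /osurandavefianob/ → osurandavefianop.

osurandavefianop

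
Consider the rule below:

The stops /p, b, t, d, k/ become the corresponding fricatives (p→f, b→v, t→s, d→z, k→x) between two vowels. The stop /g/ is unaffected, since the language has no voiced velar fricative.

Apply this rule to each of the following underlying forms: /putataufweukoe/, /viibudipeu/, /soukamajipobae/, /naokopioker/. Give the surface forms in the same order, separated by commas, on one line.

pusasaufweuxoe, viivuzifeu, souxamajifovae, naoxofioxer

/putataufweukoe/: /t/ is a stop between vowels /u/ and /a/, so it spirantizes to the fricative [s]. /t/ is a stop between vowels /a/ and /a/, so it spirantizes to the fricative [s]. /k/ is a stop between vowels /u/ and /o/, so it spirantizes to the fricative [x]. → [pusasaufweuxoe].
/viibudipeu/: /b/ is a stop between vowels /i/ and /u/, so it spirantizes to the fricative [v]. /d/ is a stop between vowels /u/ and /i/, so it spirantizes to the fricative [z]. /p/ is a stop between vowels /i/ and /e/, so it spirantizes to the fricative [f]. → [viivuzifeu].
/soukamajipobae/: /k/ is a stop between vowels /u/ and /a/, so it spirantizes to the fricative [x]. /p/ is a stop between vowels /i/ and /o/, so it spirantizes to the fricative [f]. /b/ is a stop between vowels /o/ and /a/, so it spirantizes to the fricative [v]. → [souxamajifovae].
/naokopioker/: /k/ is a stop between vowels /o/ and /o/, so it spirantizes to the fricative [x]. /p/ is a stop between vowels /o/ and /i/, so it spirantizes to the fricative [f]. /k/ is a stop between vowels /o/ and /e/, so it spirantizes to the fricative [x]. → [naoxofioxer].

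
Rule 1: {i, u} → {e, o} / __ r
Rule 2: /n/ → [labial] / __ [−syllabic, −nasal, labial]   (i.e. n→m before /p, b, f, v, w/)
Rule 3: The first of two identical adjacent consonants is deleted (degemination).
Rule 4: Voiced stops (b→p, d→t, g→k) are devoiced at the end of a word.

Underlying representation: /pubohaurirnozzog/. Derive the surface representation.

Rule 1 (pre-rhotic lowering): /u/ is a high vowel immediately before /r/, so it lowers to [o]. /i/ is a high vowel immediately before /r/, so it lowers to [e]. /pubohaurirnozzog/ → pubohaorernozzog.
Rule 2 (nasal place assimilation): no segment meets the environment; /pubohaorernozzog/ is unchanged.
Rule 3 (degemination): /zz/ is a geminate; the first /z/ deletes. /pubohaorernozzog/ → pubohaorernozog.
Rule 4 (final devoicing): /g/ is a voiced stop in word-final position, so it devoices to [k]. /pubohaorernozog/ → pubohaorernozok.

pubohaorernozok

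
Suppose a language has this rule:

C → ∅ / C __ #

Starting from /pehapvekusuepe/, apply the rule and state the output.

pehapvekusuepe

No segment of /pehapvekusuepe/ meets the structural description of the rule, so the form surfaces unchanged.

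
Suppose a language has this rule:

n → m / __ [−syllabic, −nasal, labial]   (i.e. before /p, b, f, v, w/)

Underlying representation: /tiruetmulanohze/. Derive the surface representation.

No segment of /tiruetmulanohze/ meets the structural description of the rule, so the form surfaces unchanged.

tiruetmulanohze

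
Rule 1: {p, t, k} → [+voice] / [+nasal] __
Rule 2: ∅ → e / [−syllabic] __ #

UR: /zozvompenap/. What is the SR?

zozvombenape

Rule 1 (post-nasal voicing): /p/ is a voiceless stop immediately after the nasal /m/, so it voices to [b]. /zozvompenap/ → zozvombenap.
Rule 2 (final e-epenthesis): the form ends in the consonant /p/, so [e] is inserted word-finally. /zozvombenap/ → zozvombenape.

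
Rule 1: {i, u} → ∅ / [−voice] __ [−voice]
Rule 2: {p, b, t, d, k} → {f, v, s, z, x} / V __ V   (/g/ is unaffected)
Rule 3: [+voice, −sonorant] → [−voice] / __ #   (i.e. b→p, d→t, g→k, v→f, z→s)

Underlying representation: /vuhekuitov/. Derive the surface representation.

vuhexuisof

Rule 1 (high vowel syncope): no segment meets the environment; /vuhekuitov/ is unchanged.
Rule 2 (intervocalic spirantization): /k/ is a stop between vowels /e/ and /u/, so it spirantizes to the fricative [x]. /t/ is a stop between vowels /i/ and /o/, so it spirantizes to the fricative [s]. /vuhekuitov/ → vuhexuisov.
Rule 3 (final devoicing): /v/ is a voiced obstruent in word-final position, so it devoices to [f]. /vuhexuisov/ → vuhexuisof.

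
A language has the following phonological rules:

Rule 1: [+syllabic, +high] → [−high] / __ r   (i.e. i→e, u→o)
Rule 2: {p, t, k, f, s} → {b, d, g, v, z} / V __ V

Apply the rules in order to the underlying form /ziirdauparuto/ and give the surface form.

zierdaubarudo

Rule 1 (pre-rhotic lowering): /i/ is a high vowel immediately before /r/, so it lowers to [e]. /ziirdauparuto/ → zierdauparuto.
Rule 2 (intervocalic voicing): /p/ is a voiceless obstruent between vowels /u/ and /a/, so it voices to [b]. /t/ is a voiceless obstruent between vowels /u/ and /o/, so it voices to [d]. /zierdauparuto/ → zierdaubarudo.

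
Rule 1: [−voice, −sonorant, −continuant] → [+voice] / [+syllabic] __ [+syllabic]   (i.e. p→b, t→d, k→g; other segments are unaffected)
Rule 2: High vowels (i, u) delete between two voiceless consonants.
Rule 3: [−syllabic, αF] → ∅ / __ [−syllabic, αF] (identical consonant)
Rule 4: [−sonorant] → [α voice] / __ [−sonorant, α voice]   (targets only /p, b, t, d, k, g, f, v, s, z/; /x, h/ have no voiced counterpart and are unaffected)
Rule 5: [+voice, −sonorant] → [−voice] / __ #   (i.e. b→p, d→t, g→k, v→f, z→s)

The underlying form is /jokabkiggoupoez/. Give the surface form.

jogapkigouboes

Rule 1 (intervocalic voicing): /k/ is a voiceless stop between vowels /o/ and /a/, so it voices to [g]. /p/ is a voiceless stop between vowels /u/ and /o/, so it voices to [b]. /jokabkiggoupoez/ → jogabkiggouboez.
Rule 2 (high vowel syncope): no segment meets the environment; /jogabkiggouboez/ is unchanged.
Rule 3 (degemination): /gg/ is a geminate; the first /g/ deletes. /jogabkiggouboez/ → jogabkigouboez.
Rule 4 (regressive voicing assimilation): /b/ precedes the voiceless obstruent /k/, so it devoices to [p] by assimilation. /jogabkigouboez/ → jogapkigouboez.
Rule 5 (final devoicing): /z/ is a voiced obstruent in word-final position, so it devoices to [s]. /jogapkigouboez/ → jogapkigouboes.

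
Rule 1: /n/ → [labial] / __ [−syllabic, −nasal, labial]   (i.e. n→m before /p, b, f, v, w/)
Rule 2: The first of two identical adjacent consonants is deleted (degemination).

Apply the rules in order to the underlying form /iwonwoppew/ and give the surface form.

Rule 1 (nasal place assimilation): /n/ precedes the labial consonant /w/, so it assimilates in place to [m]. /iwonwoppew/ → iwomwoppew.
Rule 2 (degemination): /pp/ is a geminate; the first /p/ deletes. /iwomwoppew/ → iwomwopew.

iwomwopew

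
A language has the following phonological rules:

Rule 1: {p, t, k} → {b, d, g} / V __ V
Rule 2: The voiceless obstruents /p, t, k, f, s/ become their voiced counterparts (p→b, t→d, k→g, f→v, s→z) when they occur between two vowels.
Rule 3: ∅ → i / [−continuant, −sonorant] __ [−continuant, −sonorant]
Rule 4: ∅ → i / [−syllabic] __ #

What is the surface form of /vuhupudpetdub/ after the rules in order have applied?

vuhubudipetidubi

Rule 1 (intervocalic voicing): /p/ is a voiceless stop between vowels /u/ and /u/, so it voices to [b]. /vuhupudpetdub/ → vuhubudpetdub.
Rule 2 (intervocalic voicing): no segment meets the environment; /vuhubudpetdub/ is unchanged.
Rule 3 (stop-cluster i-epenthesis): /d/ and /p/ form a stop–stop cluster, so [i] is inserted between them. /t/ and /d/ form a stop–stop cluster, so [i] is inserted between them. /vuhubudpetdub/ → vuhubudipetidub.
Rule 4 (final i-epenthesis): the form ends in the consonant /b/, so [i] is inserted word-finally. /vuhubudipetidub/ → vuhubudipetidubi.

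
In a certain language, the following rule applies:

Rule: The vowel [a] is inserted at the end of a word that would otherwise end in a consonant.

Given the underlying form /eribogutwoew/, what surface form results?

the form ends in the consonant /w/, so [a] is inserted word-finally.
Surface form: [eribogutwoewa].

eribogutwoewa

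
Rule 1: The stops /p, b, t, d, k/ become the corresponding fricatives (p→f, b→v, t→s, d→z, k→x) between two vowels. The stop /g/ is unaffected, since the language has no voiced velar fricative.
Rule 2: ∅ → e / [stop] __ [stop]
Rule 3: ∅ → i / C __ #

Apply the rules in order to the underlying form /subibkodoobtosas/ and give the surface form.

Rule 1 (intervocalic spirantization): /b/ is a stop between vowels /u/ and /i/, so it spirantizes to the fricative [v]. /d/ is a stop between vowels /o/ and /o/, so it spirantizes to the fricative [z]. /subibkodoobtosas/ → suvibkozoobtosas.
Rule 2 (stop-cluster e-epenthesis): /b/ and /k/ form a stop–stop cluster, so [e] is inserted between them. /b/ and /t/ form a stop–stop cluster, so [e] is inserted between them. /suvibkozoobtosas/ → suvibekozoobetosas.
Rule 3 (final i-epenthesis): the form ends in the consonant /s/, so [i] is inserted word-finally. /suvibekozoobetosas/ → suvibekozoobetosasi.

suvibekozoobetosasi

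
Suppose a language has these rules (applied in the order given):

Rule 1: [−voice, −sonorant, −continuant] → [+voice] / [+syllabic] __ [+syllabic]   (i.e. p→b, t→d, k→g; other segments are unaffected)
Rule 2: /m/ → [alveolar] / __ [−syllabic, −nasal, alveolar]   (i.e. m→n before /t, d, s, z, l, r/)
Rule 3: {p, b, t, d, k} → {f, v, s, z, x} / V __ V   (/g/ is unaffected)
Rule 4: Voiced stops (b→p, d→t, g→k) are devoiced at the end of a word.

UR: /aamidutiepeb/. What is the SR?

aamizuzievep

Rule 1 (intervocalic voicing): /t/ is a voiceless stop between vowels /u/ and /i/, so it voices to [d]. /p/ is a voiceless stop between vowels /e/ and /e/, so it voices to [b]. /aamidutiepeb/ → aamidudiebeb.
Rule 2 (nasal place assimilation): no segment meets the environment; /aamidudiebeb/ is unchanged.
Rule 3 (intervocalic spirantization): /d/ is a stop between vowels /i/ and /u/, so it spirantizes to the fricative [z]. /d/ is a stop between vowels /u/ and /i/, so it spirantizes to the fricative [z]. /b/ is a stop between vowels /e/ and /e/, so it spirantizes to the fricative [v]. /aamidudiebeb/ → aamizuzieveb.
Rule 4 (final devoicing): /b/ is a voiced stop in word-final position, so it devoices to [p]. /aamizuzieveb/ → aamizuzievep.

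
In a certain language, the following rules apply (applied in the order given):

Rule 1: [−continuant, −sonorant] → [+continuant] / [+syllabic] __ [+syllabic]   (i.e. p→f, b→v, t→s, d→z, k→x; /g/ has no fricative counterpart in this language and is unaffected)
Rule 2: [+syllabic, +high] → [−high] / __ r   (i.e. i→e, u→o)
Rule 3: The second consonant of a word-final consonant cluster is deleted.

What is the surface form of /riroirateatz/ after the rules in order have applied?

Rule 1 (intervocalic spirantization): /t/ is a stop between vowels /a/ and /e/, so it spirantizes to the fricative [s]. /riroirateatz/ → riroiraseatz.
Rule 2 (pre-rhotic lowering): /i/ is a high vowel immediately before /r/, so it lowers to [e]. /i/ is a high vowel immediately before /r/, so it lowers to [e]. /riroiraseatz/ → reroeraseatz.
Rule 3 (final cluster simplification): /z/ is the second consonant of a word-final cluster /tz/, so it deletes. /reroeraseatz/ → reroeraseat.

reroeraseat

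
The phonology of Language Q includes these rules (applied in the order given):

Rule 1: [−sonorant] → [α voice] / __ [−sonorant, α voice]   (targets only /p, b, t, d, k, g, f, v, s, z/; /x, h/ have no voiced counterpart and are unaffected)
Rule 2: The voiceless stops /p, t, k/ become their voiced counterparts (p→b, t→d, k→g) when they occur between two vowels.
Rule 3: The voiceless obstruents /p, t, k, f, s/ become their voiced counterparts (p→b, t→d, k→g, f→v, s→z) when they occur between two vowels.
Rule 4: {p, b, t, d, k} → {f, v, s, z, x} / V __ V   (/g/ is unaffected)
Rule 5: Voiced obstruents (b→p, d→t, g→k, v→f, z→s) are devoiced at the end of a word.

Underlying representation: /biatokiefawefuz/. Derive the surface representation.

Rule 1 (regressive voicing assimilation): no segment meets the environment; /biatokiefawefuz/ is unchanged.
Rule 2 (intervocalic voicing): /t/ is a voiceless stop between vowels /a/ and /o/, so it voices to [d]. /k/ is a voiceless stop between vowels /o/ and /i/, so it voices to [g]. /biatokiefawefuz/ → biadogiefawefuz.
Rule 3 (intervocalic voicing): /f/ is a voiceless obstruent between vowels /e/ and /a/, so it voices to [v]. /f/ is a voiceless obstruent between vowels /e/ and /u/, so it voices to [v]. /biadogiefawefuz/ → biadogievawevuz.
Rule 4 (intervocalic spirantization): /d/ is a stop between vowels /a/ and /o/, so it spirantizes to the fricative [z]. /biadogievawevuz/ → biazogievawevuz.
Rule 5 (final devoicing): /z/ is a voiced obstruent in word-final position, so it devoices to [s]. /biazogievawevuz/ → biazogievawevus.

biazogievawevus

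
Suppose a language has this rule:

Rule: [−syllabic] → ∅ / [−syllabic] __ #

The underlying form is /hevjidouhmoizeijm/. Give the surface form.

hevjidouhmoizeij

/m/ is the second consonant of a word-final cluster /jm/, so it deletes.
Surface form: [hevjidouhmoizeij].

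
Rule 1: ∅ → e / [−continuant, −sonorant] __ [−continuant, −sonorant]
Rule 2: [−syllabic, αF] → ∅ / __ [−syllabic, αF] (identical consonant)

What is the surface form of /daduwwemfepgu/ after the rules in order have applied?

daduwemfepegu

Rule 1 (stop-cluster e-epenthesis): /p/ and /g/ form a stop–stop cluster, so [e] is inserted between them. /daduwwemfepgu/ → daduwwemfepegu.
Rule 2 (degemination): /ww/ is a geminate; the first /w/ deletes. /daduwwemfepegu/ → daduwemfepegu.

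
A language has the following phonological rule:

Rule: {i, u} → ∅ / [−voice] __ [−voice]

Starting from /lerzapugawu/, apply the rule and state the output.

lerzapugawu

No segment of /lerzapugawu/ meets the structural description of the rule, so the form surfaces unchanged.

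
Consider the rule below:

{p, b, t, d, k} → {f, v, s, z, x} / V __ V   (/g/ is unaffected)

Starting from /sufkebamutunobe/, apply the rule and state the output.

sufkevamusunove

Scanning /sufkebamutunobe/: /k/ at position 4 is not in the conditioning environment; /b/ is a stop between vowels /e/ and /a/, so it spirantizes to the fricative [v]; /t/ is a stop between vowels /u/ and /u/, so it spirantizes to the fricative [s]; /b/ is a stop between vowels /o/ and /e/, so it spirantizes to the fricative [v].
Result: [sufkevamusunove].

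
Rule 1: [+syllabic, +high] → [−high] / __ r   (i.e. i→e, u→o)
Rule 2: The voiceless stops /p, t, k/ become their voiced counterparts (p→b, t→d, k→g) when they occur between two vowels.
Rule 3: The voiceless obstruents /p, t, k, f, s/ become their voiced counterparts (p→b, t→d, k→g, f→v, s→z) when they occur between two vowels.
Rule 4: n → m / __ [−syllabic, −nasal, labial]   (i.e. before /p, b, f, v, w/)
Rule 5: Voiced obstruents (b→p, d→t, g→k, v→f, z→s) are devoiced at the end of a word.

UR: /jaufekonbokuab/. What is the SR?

jauvegomboguap

Rule 1 (pre-rhotic lowering): no segment meets the environment; /jaufekonbokuab/ is unchanged.
Rule 2 (intervocalic voicing): /k/ is a voiceless stop between vowels /e/ and /o/, so it voices to [g]. /k/ is a voiceless stop between vowels /o/ and /u/, so it voices to [g]. /jaufekonbokuab/ → jaufegonboguab.
Rule 3 (intervocalic voicing): /f/ is a voiceless obstruent between vowels /u/ and /e/, so it voices to [v]. /jaufegonboguab/ → jauvegonboguab.
Rule 4 (nasal place assimilation): /n/ precedes the labial consonant /b/, so it assimilates in place to [m]. /jauvegonboguab/ → jauvegomboguab.
Rule 5 (final devoicing): /b/ is a voiced obstruent in word-final position, so it devoices to [p]. /jauvegomboguab/ → jauvegomboguap.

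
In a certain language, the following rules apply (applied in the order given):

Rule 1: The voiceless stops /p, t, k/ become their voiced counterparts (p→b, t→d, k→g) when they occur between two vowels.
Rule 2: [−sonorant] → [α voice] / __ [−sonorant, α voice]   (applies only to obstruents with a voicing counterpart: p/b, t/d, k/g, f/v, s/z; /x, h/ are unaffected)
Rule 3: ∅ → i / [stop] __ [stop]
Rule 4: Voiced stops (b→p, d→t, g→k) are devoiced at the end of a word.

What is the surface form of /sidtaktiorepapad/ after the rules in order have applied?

sititakitiorebabat

Rule 1 (intervocalic voicing): /p/ is a voiceless stop between vowels /e/ and /a/, so it voices to [b]. /p/ is a voiceless stop between vowels /a/ and /a/, so it voices to [b]. /sidtaktiorepapad/ → sidtaktiorebabad.
Rule 2 (regressive voicing assimilation): /d/ precedes the voiceless obstruent /t/, so it devoices to [t] by assimilation. /sidtaktiorebabad/ → sittaktiorebabad.
Rule 3 (stop-cluster i-epenthesis): /t/ and /t/ form a stop–stop cluster, so [i] is inserted between them. /k/ and /t/ form a stop–stop cluster, so [i] is inserted between them. /sittaktiorebabad/ → sititakitiorebabad.
Rule 4 (final devoicing): /d/ is a voiced stop in word-final position, so it devoices to [t]. /sititakitiorebabad/ → sititakitiorebabat.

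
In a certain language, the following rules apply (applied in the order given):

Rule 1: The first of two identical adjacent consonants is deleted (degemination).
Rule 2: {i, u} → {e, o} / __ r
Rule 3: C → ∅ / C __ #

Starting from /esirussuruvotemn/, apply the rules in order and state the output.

Rule 1 (degemination): /ss/ is a geminate; the first /s/ deletes. /esirussuruvotemn/ → esirusuruvotemn.
Rule 2 (pre-rhotic lowering): /i/ is a high vowel immediately before /r/, so it lowers to [e]. /u/ is a high vowel immediately before /r/, so it lowers to [o]. /esirusuruvotemn/ → eserusoruvotemn.
Rule 3 (final cluster simplification): /n/ is the second consonant of a word-final cluster /mn/, so it deletes. /eserusoruvotemn/ → eserusoruvotem.

eserusoruvotem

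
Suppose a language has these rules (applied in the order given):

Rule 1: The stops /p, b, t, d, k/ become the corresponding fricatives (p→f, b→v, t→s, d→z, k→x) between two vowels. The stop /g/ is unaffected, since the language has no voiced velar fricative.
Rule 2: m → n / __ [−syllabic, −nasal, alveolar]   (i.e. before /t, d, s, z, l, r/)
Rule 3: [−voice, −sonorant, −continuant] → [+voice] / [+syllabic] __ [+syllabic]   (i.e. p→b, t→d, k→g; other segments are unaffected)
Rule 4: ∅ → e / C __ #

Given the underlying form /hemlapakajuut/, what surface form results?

henlafaxajuute

Rule 1 (intervocalic spirantization): /p/ is a stop between vowels /a/ and /a/, so it spirantizes to the fricative [f]. /k/ is a stop between vowels /a/ and /a/, so it spirantizes to the fricative [x]. /hemlapakajuut/ → hemlafaxajuut.
Rule 2 (nasal place assimilation): /m/ precedes the alveolar consonant /l/, so it assimilates in place to [n]. /hemlafaxajuut/ → henlafaxajuut.
Rule 3 (intervocalic voicing): no segment meets the environment; /henlafaxajuut/ is unchanged.
Rule 4 (final e-epenthesis): the form ends in the consonant /t/, so [e] is inserted word-finally. /henlafaxajuut/ → henlafaxajuute.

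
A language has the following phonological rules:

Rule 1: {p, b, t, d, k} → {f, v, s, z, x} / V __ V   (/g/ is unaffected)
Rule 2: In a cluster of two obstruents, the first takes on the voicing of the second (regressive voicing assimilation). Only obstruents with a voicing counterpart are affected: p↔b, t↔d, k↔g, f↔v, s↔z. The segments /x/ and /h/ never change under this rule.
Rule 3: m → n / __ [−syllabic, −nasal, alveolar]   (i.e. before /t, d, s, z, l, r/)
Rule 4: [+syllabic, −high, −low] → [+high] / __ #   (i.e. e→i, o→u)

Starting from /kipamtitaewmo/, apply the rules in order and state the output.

Rule 1 (intervocalic spirantization): /p/ is a stop between vowels /i/ and /a/, so it spirantizes to the fricative [f]. /t/ is a stop between vowels /i/ and /a/, so it spirantizes to the fricative [s]. /kipamtitaewmo/ → kifamtisaewmo.
Rule 2 (regressive voicing assimilation): no segment meets the environment; /kifamtisaewmo/ is unchanged.
Rule 3 (nasal place assimilation): /m/ precedes the alveolar consonant /t/, so it assimilates in place to [n]. /kifamtisaewmo/ → kifantisaewmo.
Rule 4 (final vowel raising): /o/ is a mid vowel in word-final position, so it raises to [u]. /kifantisaewmo/ → kifantisaewmu.

kifantisaewmu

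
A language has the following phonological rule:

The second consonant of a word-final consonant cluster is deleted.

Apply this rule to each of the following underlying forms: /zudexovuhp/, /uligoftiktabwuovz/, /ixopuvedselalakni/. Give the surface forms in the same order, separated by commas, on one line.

/zudexovuhp/: /p/ is the second consonant of a word-final cluster /hp/, so it deletes. → [zudexovuh].
/uligoftiktabwuovz/: /z/ is the second consonant of a word-final cluster /vz/, so it deletes. → [uligoftiktabwuov].
/ixopuvedselalakni/: the rule's environment is not met; surfaces unchanged as [ixopuvedselalakni].

zudexovuh, uligoftiktabwuov, ixopuvedselalakni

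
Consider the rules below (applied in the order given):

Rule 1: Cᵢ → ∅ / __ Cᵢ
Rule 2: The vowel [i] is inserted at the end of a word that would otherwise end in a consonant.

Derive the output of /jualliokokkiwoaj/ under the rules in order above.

Rule 1 (degemination): /ll/ is a geminate; the first /l/ deletes. /kk/ is a geminate; the first /k/ deletes. /jualliokokkiwoaj/ → jualiokokiwoaj.
Rule 2 (final i-epenthesis): the form ends in the consonant /j/, so [i] is inserted word-finally. /jualiokokiwoaj/ → jualiokokiwoaji.

jualiokokiwoaji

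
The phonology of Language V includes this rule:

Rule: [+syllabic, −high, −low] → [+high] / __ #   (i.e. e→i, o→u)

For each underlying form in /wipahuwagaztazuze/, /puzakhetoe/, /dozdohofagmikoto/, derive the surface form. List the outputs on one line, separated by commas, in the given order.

/wipahuwagaztazuze/: /e/ is a mid vowel in word-final position, so it raises to [i]. → [wipahuwagaztazuzi].
/puzakhetoe/: /e/ is a mid vowel in word-final position, so it raises to [i]. → [puzakhetoi].
/dozdohofagmikoto/: /o/ is a mid vowel in word-final position, so it raises to [u]. → [dozdohofagmikotu].

wipahuwagaztazuzi, puzakhetoi, dozdohofagmikotu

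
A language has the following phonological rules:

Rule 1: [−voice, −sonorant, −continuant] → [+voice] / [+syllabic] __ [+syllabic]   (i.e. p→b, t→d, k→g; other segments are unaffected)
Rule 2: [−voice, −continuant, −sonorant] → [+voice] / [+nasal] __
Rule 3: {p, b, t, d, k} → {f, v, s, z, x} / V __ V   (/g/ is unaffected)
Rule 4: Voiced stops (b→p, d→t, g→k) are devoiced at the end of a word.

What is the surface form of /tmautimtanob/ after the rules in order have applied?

tmauzimdanop

Rule 1 (intervocalic voicing): /t/ is a voiceless stop between vowels /u/ and /i/, so it voices to [d]. /tmautimtanob/ → tmaudimtanob.
Rule 2 (post-nasal voicing): /t/ is a voiceless stop immediately after the nasal /m/, so it voices to [d]. /tmaudimtanob/ → tmaudimdanob.
Rule 3 (intervocalic spirantization): /d/ is a stop between vowels /u/ and /i/, so it spirantizes to the fricative [z]. /tmaudimdanob/ → tmauzimdanob.
Rule 4 (final devoicing): /b/ is a voiced stop in word-final position, so it devoices to [p]. /tmauzimdanob/ → tmauzimdanop.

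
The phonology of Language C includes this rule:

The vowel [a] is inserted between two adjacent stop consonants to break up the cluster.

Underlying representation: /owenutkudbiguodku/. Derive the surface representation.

owenutakudabiguodaku

/t/ and /k/ form a stop–stop cluster, so [a] is inserted between them.
/d/ and /b/ form a stop–stop cluster, so [a] is inserted between them.
/d/ and /k/ form a stop–stop cluster, so [a] is inserted between them.
Surface form: [owenutakudabiguodaku].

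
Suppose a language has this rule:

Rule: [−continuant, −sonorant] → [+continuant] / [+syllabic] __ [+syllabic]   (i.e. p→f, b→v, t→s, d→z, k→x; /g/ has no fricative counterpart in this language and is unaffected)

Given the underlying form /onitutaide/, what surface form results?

/t/ is a stop between vowels /i/ and /u/, so it spirantizes to the fricative [s].
/t/ is a stop between vowels /u/ and /a/, so it spirantizes to the fricative [s].
/d/ is a stop between vowels /i/ and /e/, so it spirantizes to the fricative [z].
Surface form: [onisusaize].

onisusaize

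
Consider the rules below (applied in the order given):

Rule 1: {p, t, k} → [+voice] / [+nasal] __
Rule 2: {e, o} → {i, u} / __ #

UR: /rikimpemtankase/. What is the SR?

Rule 1 (post-nasal voicing): /p/ is a voiceless stop immediately after the nasal /m/, so it voices to [b]. /t/ is a voiceless stop immediately after the nasal /m/, so it voices to [d]. /k/ is a voiceless stop immediately after the nasal /n/, so it voices to [g]. /rikimpemtankase/ → rikimbemdangase.
Rule 2 (final vowel raising): /e/ is a mid vowel in word-final position, so it raises to [i]. /rikimbemdangase/ → rikimbemdangasi.

rikimbemdangasi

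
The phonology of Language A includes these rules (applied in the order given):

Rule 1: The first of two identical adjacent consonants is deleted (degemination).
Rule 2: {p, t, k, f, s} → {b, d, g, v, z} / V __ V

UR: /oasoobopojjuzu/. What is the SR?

Rule 1 (degemination): /jj/ is a geminate; the first /j/ deletes. /oasoobopojjuzu/ → oasoobopojuzu.
Rule 2 (intervocalic voicing): /s/ is a voiceless obstruent between vowels /a/ and /o/, so it voices to [z]. /p/ is a voiceless obstruent between vowels /o/ and /o/, so it voices to [b]. /oasoobopojuzu/ → oazoobobojuzu.

oazoobobojuzu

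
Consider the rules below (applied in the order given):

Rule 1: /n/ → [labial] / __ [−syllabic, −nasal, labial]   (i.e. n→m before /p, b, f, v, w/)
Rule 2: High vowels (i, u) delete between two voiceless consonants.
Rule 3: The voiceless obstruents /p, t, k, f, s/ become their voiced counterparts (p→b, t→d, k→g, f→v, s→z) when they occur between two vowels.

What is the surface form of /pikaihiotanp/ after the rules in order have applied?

pkaihiodamp

Rule 1 (nasal place assimilation): /n/ precedes the labial consonant /p/, so it assimilates in place to [m]. /pikaihiotanp/ → pikaihiotamp.
Rule 2 (high vowel syncope): /i/ is a high vowel flanked by voiceless consonants /p/ and /k/, so it deletes. /pikaihiotamp/ → pkaihiotamp.
Rule 3 (intervocalic voicing): /t/ is a voiceless obstruent between vowels /o/ and /a/, so it voices to [d]. /pkaihiotamp/ → pkaihiodamp.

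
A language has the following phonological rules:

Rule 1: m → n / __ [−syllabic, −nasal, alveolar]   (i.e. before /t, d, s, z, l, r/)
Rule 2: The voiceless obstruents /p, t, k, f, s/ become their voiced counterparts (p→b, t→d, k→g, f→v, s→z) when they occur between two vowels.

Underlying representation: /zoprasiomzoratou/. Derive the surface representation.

zoprazionzoradou

Rule 1 (nasal place assimilation): /m/ precedes the alveolar consonant /z/, so it assimilates in place to [n]. /zoprasiomzoratou/ → zoprasionzoratou.
Rule 2 (intervocalic voicing): /s/ is a voiceless obstruent between vowels /a/ and /i/, so it voices to [z]. /t/ is a voiceless obstruent between vowels /a/ and /o/, so it voices to [d]. /zoprasionzoratou/ → zoprazionzoradou.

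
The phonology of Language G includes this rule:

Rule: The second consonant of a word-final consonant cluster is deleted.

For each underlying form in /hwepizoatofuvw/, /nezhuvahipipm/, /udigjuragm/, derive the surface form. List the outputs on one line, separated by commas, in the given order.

/hwepizoatofuvw/: /w/ is the second consonant of a word-final cluster /vw/, so it deletes. → [hwepizoatofuv].
/nezhuvahipipm/: /m/ is the second consonant of a word-final cluster /pm/, so it deletes. → [nezhuvahipip].
/udigjuragm/: /m/ is the second consonant of a word-final cluster /gm/, so it deletes. → [udigjurag].

hwepizoatofuv, nezhuvahipip, udigjurag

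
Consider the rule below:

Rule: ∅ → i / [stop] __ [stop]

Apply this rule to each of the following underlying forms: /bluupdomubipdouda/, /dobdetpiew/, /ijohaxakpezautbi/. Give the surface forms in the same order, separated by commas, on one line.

/bluupdomubipdouda/: /p/ and /d/ form a stop–stop cluster, so [i] is inserted between them. /p/ and /d/ form a stop–stop cluster, so [i] is inserted between them. → [bluupidomubipidouda].
/dobdetpiew/: /b/ and /d/ form a stop–stop cluster, so [i] is inserted between them. /t/ and /p/ form a stop–stop cluster, so [i] is inserted between them. → [dobidetipiew].
/ijohaxakpezautbi/: /k/ and /p/ form a stop–stop cluster, so [i] is inserted between them. /t/ and /b/ form a stop–stop cluster, so [i] is inserted between them. → [ijohaxakipezautibi].

bluupidomubipidouda, dobidetipiew, ijohaxakipezautibi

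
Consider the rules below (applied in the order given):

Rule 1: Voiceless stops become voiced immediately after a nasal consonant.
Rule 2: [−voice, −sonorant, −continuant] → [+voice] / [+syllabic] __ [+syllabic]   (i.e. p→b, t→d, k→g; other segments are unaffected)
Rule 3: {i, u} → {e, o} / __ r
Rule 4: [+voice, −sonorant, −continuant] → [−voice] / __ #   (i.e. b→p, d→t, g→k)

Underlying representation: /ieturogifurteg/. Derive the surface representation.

iedorogifortek

Rule 1 (post-nasal voicing): no segment meets the environment; /ieturogifurteg/ is unchanged.
Rule 2 (intervocalic voicing): /t/ is a voiceless stop between vowels /e/ and /u/, so it voices to [d]. /ieturogifurteg/ → iedurogifurteg.
Rule 3 (pre-rhotic lowering): /u/ is a high vowel immediately before /r/, so it lowers to [o]. /u/ is a high vowel immediately before /r/, so it lowers to [o]. /iedurogifurteg/ → iedorogiforteg.
Rule 4 (final devoicing): /g/ is a voiced stop in word-final position, so it devoices to [k]. /iedorogiforteg/ → iedorogifortek.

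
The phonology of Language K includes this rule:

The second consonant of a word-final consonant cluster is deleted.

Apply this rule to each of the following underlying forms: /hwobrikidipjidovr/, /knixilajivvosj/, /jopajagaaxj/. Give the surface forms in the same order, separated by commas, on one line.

hwobrikidipjidov, knixilajivvos, jopajagaax

/hwobrikidipjidovr/: /r/ is the second consonant of a word-final cluster /vr/, so it deletes. → [hwobrikidipjidov].
/knixilajivvosj/: /j/ is the second consonant of a word-final cluster /sj/, so it deletes. → [knixilajivvos].
/jopajagaaxj/: /j/ is the second consonant of a word-final cluster /xj/, so it deletes. → [jopajagaax].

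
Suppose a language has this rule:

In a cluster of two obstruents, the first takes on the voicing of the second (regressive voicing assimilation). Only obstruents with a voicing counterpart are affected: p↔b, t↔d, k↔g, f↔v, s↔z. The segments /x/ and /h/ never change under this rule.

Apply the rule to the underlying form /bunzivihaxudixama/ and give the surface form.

bunzivihaxudixama

No segment of /bunzivihaxudixama/ meets the structural description of the rule, so the form surfaces unchanged.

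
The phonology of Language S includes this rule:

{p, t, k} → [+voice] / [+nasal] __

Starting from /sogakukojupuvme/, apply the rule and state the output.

No segment of /sogakukojupuvme/ meets the structural description of the rule, so the form surfaces unchanged.

sogakukojupuvme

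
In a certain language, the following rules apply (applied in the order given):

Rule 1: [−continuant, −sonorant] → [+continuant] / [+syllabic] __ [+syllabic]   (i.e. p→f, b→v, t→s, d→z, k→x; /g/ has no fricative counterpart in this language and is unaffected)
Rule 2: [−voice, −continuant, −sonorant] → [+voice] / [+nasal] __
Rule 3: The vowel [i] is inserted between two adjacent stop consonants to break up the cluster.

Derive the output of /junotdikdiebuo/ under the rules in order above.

Rule 1 (intervocalic spirantization): /b/ is a stop between vowels /e/ and /u/, so it spirantizes to the fricative [v]. /junotdikdiebuo/ → junotdikdievuo.
Rule 2 (post-nasal voicing): no segment meets the environment; /junotdikdievuo/ is unchanged.
Rule 3 (stop-cluster i-epenthesis): /t/ and /d/ form a stop–stop cluster, so [i] is inserted between them. /k/ and /d/ form a stop–stop cluster, so [i] is inserted between them. /junotdikdievuo/ → junotidikidievuo.

junotidikidievuo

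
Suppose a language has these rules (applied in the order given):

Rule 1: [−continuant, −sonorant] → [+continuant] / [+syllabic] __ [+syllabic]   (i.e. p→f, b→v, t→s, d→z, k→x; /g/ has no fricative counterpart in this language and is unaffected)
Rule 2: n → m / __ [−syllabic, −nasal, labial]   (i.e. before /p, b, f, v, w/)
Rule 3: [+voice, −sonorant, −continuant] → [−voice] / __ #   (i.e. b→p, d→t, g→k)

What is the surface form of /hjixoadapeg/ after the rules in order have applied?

Rule 1 (intervocalic spirantization): /d/ is a stop between vowels /a/ and /a/, so it spirantizes to the fricative [z]. /p/ is a stop between vowels /a/ and /e/, so it spirantizes to the fricative [f]. /hjixoadapeg/ → hjixoazafeg.
Rule 2 (nasal place assimilation): no segment meets the environment; /hjixoazafeg/ is unchanged.
Rule 3 (final devoicing): /g/ is a voiced stop in word-final position, so it devoices to [k]. /hjixoazafeg/ → hjixoazafek.

hjixoazafek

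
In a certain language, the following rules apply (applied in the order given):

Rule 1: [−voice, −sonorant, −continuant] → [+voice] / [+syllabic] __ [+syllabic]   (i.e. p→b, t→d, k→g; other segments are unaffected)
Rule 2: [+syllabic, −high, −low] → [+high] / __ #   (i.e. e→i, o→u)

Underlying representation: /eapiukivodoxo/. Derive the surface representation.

Rule 1 (intervocalic voicing): /p/ is a voiceless stop between vowels /a/ and /i/, so it voices to [b]. /k/ is a voiceless stop between vowels /u/ and /i/, so it voices to [g]. /eapiukivodoxo/ → eabiugivodoxo.
Rule 2 (final vowel raising): /o/ is a mid vowel in word-final position, so it raises to [u]. /eabiugivodoxo/ → eabiugivodoxu.

eabiugivodoxu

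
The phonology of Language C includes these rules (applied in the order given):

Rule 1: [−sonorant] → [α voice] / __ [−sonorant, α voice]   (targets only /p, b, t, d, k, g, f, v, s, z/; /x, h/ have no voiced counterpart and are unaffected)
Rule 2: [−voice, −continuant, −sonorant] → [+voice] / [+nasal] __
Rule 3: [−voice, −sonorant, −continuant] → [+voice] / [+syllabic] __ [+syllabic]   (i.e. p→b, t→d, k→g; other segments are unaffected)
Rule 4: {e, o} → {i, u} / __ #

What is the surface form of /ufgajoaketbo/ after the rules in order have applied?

uvgajoagedbu

Rule 1 (regressive voicing assimilation): /f/ precedes the voiced obstruent /g/, so it voices to [v] by assimilation. /t/ precedes the voiced obstruent /b/, so it voices to [d] by assimilation. /ufgajoaketbo/ → uvgajoakedbo.
Rule 2 (post-nasal voicing): no segment meets the environment; /uvgajoakedbo/ is unchanged.
Rule 3 (intervocalic voicing): /k/ is a voiceless stop between vowels /a/ and /e/, so it voices to [g]. /uvgajoakedbo/ → uvgajoagedbo.
Rule 4 (final vowel raising): /o/ is a mid vowel in word-final position, so it raises to [u]. /uvgajoagedbo/ → uvgajoagedbu.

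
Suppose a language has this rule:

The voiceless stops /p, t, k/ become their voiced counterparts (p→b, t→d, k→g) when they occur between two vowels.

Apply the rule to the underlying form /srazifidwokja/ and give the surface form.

srazifidwokja

No segment of /srazifidwokja/ meets the structural description of the rule, so the form surfaces unchanged.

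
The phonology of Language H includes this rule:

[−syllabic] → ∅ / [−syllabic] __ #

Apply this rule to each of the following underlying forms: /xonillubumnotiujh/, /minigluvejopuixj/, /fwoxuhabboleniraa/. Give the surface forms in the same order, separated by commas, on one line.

/xonillubumnotiujh/: /h/ is the second consonant of a word-final cluster /jh/, so it deletes. → [xonillubumnotiuj].
/minigluvejopuixj/: /j/ is the second consonant of a word-final cluster /xj/, so it deletes. → [minigluvejopuix].
/fwoxuhabboleniraa/: the rule's environment is not met; surfaces unchanged as [fwoxuhabboleniraa].

xonillubumnotiuj, minigluvejopuix, fwoxuhabboleniraa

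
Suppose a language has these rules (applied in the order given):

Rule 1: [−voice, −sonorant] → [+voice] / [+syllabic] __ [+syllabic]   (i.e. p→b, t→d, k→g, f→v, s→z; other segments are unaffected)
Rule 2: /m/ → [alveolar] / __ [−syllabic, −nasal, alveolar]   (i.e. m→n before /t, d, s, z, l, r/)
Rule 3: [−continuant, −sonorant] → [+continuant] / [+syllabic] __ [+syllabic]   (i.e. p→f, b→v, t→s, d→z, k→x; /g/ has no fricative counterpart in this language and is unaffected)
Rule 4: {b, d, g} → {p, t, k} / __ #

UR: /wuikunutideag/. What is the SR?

Rule 1 (intervocalic voicing): /k/ is a voiceless obstruent between vowels /i/ and /u/, so it voices to [g]. /t/ is a voiceless obstruent between vowels /u/ and /i/, so it voices to [d]. /wuikunutideag/ → wuigunudideag.
Rule 2 (nasal place assimilation): no segment meets the environment; /wuigunudideag/ is unchanged.
Rule 3 (intervocalic spirantization): /d/ is a stop between vowels /u/ and /i/, so it spirantizes to the fricative [z]. /d/ is a stop between vowels /i/ and /e/, so it spirantizes to the fricative [z]. /wuigunudideag/ → wuigunuzizeag.
Rule 4 (final devoicing): /g/ is a voiced stop in word-final position, so it devoices to [k]. /wuigunuzizeag/ → wuigunuzizeak.

wuigunuzizeak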